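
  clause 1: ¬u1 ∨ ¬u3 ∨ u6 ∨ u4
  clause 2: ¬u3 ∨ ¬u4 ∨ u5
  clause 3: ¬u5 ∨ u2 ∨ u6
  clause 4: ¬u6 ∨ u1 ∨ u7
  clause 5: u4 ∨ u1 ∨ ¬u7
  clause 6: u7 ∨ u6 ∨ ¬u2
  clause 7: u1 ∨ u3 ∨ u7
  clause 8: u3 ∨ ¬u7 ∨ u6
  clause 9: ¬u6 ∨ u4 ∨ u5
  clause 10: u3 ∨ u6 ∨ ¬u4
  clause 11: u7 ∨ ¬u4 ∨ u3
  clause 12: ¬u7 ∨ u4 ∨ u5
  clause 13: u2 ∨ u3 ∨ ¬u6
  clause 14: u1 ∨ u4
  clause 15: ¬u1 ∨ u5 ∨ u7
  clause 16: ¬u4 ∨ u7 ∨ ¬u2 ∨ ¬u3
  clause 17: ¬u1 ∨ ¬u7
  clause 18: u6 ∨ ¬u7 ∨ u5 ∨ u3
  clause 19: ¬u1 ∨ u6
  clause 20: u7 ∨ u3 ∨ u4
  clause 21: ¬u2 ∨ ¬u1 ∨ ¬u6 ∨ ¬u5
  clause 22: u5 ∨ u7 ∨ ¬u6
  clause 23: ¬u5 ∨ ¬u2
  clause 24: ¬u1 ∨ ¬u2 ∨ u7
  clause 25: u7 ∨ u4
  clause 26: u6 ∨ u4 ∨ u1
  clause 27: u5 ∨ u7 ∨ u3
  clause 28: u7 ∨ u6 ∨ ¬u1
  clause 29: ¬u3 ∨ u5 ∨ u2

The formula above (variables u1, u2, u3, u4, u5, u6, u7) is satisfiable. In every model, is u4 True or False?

True

Suppose u4 = False.
From the singleton clause (u1), u1 = True.
From the singleton clause (¬u7), u7 = False.
But (u7) is also a unit clause — contradiction.
So every satisfying assignment has u4 = True.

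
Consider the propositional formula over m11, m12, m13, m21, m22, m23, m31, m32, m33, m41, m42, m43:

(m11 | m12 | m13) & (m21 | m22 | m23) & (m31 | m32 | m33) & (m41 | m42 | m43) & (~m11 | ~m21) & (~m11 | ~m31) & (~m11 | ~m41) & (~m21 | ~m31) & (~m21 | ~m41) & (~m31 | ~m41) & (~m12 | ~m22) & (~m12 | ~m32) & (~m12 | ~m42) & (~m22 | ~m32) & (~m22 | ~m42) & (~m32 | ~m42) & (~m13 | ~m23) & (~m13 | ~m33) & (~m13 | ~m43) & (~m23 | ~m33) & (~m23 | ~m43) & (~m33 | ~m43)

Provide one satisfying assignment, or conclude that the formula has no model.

Suppose m11 = 0.
Suppose m12 = 1.
Unit clause (~m22) forces m22 = 0.
Unit clause (~m32) forces m32 = 0.
Unit clause (~m42) forces m42 = 0.
Suppose m21 = 1.
Unit clause (~m31) forces m31 = 0.
Unit clause (m33) forces m33 = 1.
Unit clause (~m41) forces m41 = 0.
Unit clause (m43) forces m43 = 1.
Now (~m43) is unsatisfied and unit — conflict.
So m21 must be the other value — set m21 = 0.
Unit clause (m23) forces m23 = 1.
Unit clause (~m13) forces m13 = 0.
Unit clause (~m33) forces m33 = 0.
Unit clause (m31) forces m31 = 1.
Unit clause (~m41) forces m41 = 0.
Unit clause (m43) forces m43 = 1.
Now (~m43) is unsatisfied and unit — conflict.
Either choice for m21 ends in contradiction.
So m12 must be the other value — set m12 = 0.
Unit clause (m13) forces m13 = 1.
Unit clause (~m23) forces m23 = 0.
Unit clause (~m33) forces m33 = 0.
Unit clause (~m43) forces m43 = 0.
Suppose m21 = 1.
Unit clause (~m31) forces m31 = 0.
Unit clause (m32) forces m32 = 1.
Unit clause (~m41) forces m41 = 0.
Unit clause (m42) forces m42 = 1.
Now (~m42) is unsatisfied and unit — conflict.
So m21 must be the other value — set m21 = 0.
Unit clause (m22) forces m22 = 1.
Unit clause (~m32) forces m32 = 0.
Unit clause (m31) forces m31 = 1.
Unit clause (~m41) forces m41 = 0.
Unit clause (m42) forces m42 = 1.
Now (~m42) is unsatisfied and unit — conflict.
Either choice for m21 ends in contradiction.
Either choice for m12 ends in contradiction.
So m11 must be the other value — set m11 = 1.
Unit clause (~m21) forces m21 = 0.
Unit clause (~m31) forces m31 = 0.
Unit clause (~m41) forces m41 = 0.
Suppose m22 = 1.
Unit clause (~m12) forces m12 = 0.
Unit clause (~m32) forces m32 = 0.
Unit clause (m33) forces m33 = 1.
Unit clause (~m42) forces m42 = 0.
Unit clause (m43) forces m43 = 1.
Now (~m43) is unsatisfied and unit — conflict.
So m22 must be the other value — set m22 = 0.
Unit clause (m23) forces m23 = 1.
Unit clause (~m13) forces m13 = 0.
Unit clause (~m33) forces m33 = 0.
Unit clause (m32) forces m32 = 1.
Unit clause (~m12) forces m12 = 0.
Unit clause (~m42) forces m42 = 0.
Unit clause (m43) forces m43 = 1.
Now (~m43) is unsatisfied and unit — conflict.
Either choice for m22 ends in contradiction.
Either choice for m11 ends in contradiction.

UNSATISFIABLE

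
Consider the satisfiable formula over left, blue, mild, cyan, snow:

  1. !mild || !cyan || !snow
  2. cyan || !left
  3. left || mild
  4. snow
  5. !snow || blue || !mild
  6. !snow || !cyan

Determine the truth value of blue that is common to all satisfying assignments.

Suppose blue = false.
Unit clause (snow) forces snow = true.
Unit clause (!mild) forces mild = false.
Unit clause (left) forces left = true.
Unit clause (cyan) forces cyan = true.
But (!cyan) is also a unit clause — contradiction.
So every satisfying assignment has blue = True.

True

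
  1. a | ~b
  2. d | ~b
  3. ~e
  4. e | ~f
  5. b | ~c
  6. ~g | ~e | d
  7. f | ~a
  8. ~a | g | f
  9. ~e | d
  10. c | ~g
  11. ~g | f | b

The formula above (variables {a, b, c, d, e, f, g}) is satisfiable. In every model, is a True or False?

Suppose a = 1.
From the singleton clause (~e), e = 0.
From the singleton clause (~f), f = 0.
Now (f) is unsatisfied and unit — conflict.
So every satisfying assignment has a = False.

False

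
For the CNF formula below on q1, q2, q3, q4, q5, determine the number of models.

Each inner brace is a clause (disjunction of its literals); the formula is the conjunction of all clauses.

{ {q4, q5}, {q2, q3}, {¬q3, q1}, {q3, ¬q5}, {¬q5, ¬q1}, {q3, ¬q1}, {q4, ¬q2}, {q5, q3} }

2

There are 2^5 = 32 truth assignments over (q1, q2, q3, q4, q5).
Split on q2. With q2 = True, the clauses containing q2 are satisfied and ¬q2 drops from the rest; 1 of the 2^4 = 16 assignments to the other variables satisfy what remains.
With q2 = False, by the same count on the reduced clause set, 1 assignment works.
(One model: q1=T, q2=F, q3=T, q4=T, q5=F.)
Total: 1 + 1 = 2.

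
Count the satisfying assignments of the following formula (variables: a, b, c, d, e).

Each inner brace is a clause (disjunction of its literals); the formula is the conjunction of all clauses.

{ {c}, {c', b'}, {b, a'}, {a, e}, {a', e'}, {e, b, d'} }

There are 2^5 = 32 truth assignments over (a, b, c, d, e).
Split on b. With b = 1, the clauses containing b are satisfied and b' drops from the rest; 0 of the 2^4 = 16 assignments to the other variables satisfy what remains.
With b = 0, by the same count on the reduced clause set, 2 assignments work.
Total: 0 + 2 = 2.

2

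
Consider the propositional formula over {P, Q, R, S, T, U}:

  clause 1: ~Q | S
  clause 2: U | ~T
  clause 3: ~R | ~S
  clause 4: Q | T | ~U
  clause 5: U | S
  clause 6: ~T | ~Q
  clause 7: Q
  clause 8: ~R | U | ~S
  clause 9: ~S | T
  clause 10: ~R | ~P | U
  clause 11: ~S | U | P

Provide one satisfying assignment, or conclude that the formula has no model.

UNSATISFIABLE

From the singleton clause (Q), Q = 1.
From the singleton clause (S), S = 1.
From the singleton clause (~R), R = 0.
From the singleton clause (~T), T = 0.
Now (T) is unsatisfied and unit — conflict.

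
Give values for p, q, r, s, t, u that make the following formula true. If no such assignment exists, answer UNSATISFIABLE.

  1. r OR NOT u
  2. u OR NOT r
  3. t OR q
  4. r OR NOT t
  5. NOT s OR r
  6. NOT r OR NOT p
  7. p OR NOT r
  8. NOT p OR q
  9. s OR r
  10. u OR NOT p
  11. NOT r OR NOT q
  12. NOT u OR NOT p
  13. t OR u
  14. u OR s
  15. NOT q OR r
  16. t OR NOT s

UNSATISFIABLE

Branch on r: set r = true.
(u) alone gives u = true.
(NOT p) alone gives p = false.
That conflicts with the unit clause (p).
That branch fails; take r = false instead.
(NOT u) alone gives u = false.
(NOT t) alone gives t = false.
That conflicts with the unit clause (t).
Neither r = true nor r = false works.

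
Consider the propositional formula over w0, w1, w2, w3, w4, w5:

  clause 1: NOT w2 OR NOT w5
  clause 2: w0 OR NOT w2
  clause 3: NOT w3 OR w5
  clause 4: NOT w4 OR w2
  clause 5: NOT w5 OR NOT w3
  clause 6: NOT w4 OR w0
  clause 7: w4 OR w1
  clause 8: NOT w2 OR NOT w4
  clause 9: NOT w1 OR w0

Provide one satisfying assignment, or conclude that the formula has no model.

w0=true; w1=true; w2=false; w3=false; w4=false; w5=true

Try w2 = false.
The clause (NOT w4) is unit, so w4 = false.
The clause (w1) is unit, so w1 = true.
The clause (w0) is unit, so w0 = true.
Try w3 = false.
All clauses hold; w5 can take either value.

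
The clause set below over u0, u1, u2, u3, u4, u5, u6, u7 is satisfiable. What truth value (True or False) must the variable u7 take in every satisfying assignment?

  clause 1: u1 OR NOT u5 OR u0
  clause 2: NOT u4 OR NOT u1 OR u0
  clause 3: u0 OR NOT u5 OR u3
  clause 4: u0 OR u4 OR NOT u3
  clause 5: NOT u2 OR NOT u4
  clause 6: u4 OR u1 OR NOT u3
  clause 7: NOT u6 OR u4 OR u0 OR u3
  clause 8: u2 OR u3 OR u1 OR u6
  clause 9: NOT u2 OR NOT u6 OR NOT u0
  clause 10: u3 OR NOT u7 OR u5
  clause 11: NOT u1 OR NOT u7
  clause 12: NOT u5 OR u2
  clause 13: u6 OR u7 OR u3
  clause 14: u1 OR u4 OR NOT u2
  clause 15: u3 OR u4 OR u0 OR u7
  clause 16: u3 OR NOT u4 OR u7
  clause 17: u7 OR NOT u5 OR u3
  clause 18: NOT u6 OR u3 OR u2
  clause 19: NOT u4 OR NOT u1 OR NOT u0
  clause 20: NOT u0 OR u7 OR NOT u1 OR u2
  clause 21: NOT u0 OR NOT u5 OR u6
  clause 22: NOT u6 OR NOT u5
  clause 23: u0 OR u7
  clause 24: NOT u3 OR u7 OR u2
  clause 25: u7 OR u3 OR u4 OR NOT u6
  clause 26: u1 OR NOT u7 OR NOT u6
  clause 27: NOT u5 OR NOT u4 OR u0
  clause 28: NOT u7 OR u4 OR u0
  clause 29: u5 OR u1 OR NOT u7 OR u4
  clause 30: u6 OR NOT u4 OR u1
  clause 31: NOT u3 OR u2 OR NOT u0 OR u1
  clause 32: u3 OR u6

Suppose u7 = true.
Unit clause (NOT u1) forces u1 = false.
Unit clause (NOT u6) forces u6 = false.
Unit clause (NOT u4) forces u4 = false.
Unit clause (NOT u3) forces u3 = false.
But (u3) is also a unit clause — contradiction.
So every satisfying assignment has u7 = False.

False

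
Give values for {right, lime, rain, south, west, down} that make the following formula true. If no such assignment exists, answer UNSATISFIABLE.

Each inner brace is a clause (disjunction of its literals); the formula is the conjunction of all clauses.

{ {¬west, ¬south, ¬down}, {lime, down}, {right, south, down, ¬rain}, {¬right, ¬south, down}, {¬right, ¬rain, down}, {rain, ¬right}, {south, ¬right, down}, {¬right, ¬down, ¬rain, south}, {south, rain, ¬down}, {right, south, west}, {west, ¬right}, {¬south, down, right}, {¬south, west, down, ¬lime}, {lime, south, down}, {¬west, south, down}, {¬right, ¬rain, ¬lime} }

right ↦ False; lime ↦ True; rain ↦ True; south ↦ True; west ↦ False; down ↦ True

Suppose lime = True.
Suppose rain = True.
Unit clause (¬right) forces right = False.
Suppose south = True.
Unit clause (down) forces down = True.
Unit clause (¬west) forces west = False.
All clauses are satisfied.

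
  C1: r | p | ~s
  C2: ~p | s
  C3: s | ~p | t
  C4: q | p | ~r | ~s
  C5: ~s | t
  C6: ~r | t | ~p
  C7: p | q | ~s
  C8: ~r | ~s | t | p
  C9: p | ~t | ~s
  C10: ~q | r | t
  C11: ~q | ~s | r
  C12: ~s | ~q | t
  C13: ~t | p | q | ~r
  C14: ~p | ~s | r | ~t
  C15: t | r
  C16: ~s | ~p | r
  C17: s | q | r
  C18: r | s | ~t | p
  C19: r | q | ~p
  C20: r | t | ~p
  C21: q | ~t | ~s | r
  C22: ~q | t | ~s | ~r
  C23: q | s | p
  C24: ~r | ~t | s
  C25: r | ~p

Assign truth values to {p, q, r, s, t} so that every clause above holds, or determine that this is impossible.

p=0, q=1, r=1, s=0, t=0

Try p = 0.
Try r = 1.
Try q = 1.
Try s = 0.
Unit clause (~t) forces t = 0.
This assignment satisfies each clause.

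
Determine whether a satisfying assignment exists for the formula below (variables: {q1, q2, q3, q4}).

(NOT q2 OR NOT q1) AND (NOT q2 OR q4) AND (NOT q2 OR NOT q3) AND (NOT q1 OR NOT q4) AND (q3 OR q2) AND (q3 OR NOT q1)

Try q2 = false.
The clause (q3) is unit, so q3 = true.
Try q1 = false.
No clause remains; q4 is free.
A satisfying assignment: q1=false; q2=false; q3=true; q4=false.

Satisfiable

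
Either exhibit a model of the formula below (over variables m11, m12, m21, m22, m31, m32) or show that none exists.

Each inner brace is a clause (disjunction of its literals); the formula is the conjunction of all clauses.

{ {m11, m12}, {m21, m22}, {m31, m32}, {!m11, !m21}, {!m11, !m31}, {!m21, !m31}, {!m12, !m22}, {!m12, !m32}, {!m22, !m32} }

UNSATISFIABLE

Try m11 = true.
The clause (!m21) is unit, so m21 = false.
The clause (m22) is unit, so m22 = true.
The clause (!m31) is unit, so m31 = false.
The clause (m32) is unit, so m32 = true.
That conflicts with the unit clause (!m32).
So m11 must be the other value — set m11 = false.
The clause (m12) is unit, so m12 = true.
The clause (!m22) is unit, so m22 = false.
The clause (m21) is unit, so m21 = true.
The clause (!m31) is unit, so m31 = false.
The clause (m32) is unit, so m32 = true.
That conflicts with the unit clause (!m32).
Both values of m11 lead to a conflict.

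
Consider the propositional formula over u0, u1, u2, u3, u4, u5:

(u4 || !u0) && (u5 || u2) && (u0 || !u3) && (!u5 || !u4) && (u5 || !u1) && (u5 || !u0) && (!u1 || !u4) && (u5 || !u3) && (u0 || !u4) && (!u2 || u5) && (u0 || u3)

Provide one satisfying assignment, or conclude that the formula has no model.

UNSATISFIABLE

Case u4 = true:
From the singleton clause (!u5), u5 = false.
From the singleton clause (u2), u2 = true.
That conflicts with the unit clause (!u2).
So u4 must be the other value — set u4 = false.
From the singleton clause (!u0), u0 = false.
From the singleton clause (!u3), u3 = false.
That conflicts with the unit clause (u3).
Neither u4 = true nor u4 = false works.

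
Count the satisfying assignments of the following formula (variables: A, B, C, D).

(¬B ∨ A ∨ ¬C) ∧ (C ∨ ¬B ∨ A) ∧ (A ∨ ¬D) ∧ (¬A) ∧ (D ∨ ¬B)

There are 2^4 = 16 truth assignments over (A, B, C, D).
Split on D. With D = True, the clauses containing D are satisfied and ¬D drops from the rest; 0 of the 2^3 = 8 assignments to the other variables satisfy what remains.
With D = False, by the same count on the reduced clause set, 2 assignments work.
Total: 0 + 2 = 2.

2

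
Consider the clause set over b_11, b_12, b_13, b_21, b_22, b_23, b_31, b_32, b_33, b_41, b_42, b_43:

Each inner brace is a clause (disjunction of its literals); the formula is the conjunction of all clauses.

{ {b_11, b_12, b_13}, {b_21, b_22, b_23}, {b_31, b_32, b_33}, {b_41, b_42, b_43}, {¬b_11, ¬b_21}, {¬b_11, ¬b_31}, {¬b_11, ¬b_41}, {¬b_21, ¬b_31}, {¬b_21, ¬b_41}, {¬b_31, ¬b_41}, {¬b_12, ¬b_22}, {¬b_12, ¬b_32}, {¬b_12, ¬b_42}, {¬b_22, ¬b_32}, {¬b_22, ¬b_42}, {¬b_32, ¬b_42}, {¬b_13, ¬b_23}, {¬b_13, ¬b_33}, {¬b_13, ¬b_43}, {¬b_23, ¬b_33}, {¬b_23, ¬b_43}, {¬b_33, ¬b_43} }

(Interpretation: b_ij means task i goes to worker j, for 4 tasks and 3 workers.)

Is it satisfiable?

Case b_11 = False:
Case b_12 = True:
The clause (¬b_22) is unit, so b_22 = False.
The clause (¬b_32) is unit, so b_32 = False.
The clause (¬b_42) is unit, so b_42 = False.
Case b_21 = True:
The clause (¬b_31) is unit, so b_31 = False.
The clause (b_33) is unit, so b_33 = True.
The clause (¬b_41) is unit, so b_41 = False.
The clause (b_43) is unit, so b_43 = True.
But (¬b_43) is also a unit clause — contradiction.
Undo b_21 and try b_21 = False.
The clause (b_23) is unit, so b_23 = True.
The clause (¬b_13) is unit, so b_13 = False.
The clause (¬b_33) is unit, so b_33 = False.
The clause (b_31) is unit, so b_31 = True.
The clause (¬b_41) is unit, so b_41 = False.
The clause (b_43) is unit, so b_43 = True.
But (¬b_43) is also a unit clause — contradiction.
Either choice for b_21 ends in contradiction.
Undo b_12 and try b_12 = False.
The clause (b_13) is unit, so b_13 = True.
The clause (¬b_23) is unit, so b_23 = False.
The clause (¬b_33) is unit, so b_33 = False.
The clause (¬b_43) is unit, so b_43 = False.
Case b_21 = True:
The clause (¬b_31) is unit, so b_31 = False.
The clause (b_32) is unit, so b_32 = True.
The clause (¬b_41) is unit, so b_41 = False.
The clause (b_42) is unit, so b_42 = True.
But (¬b_42) is also a unit clause — contradiction.
Undo b_21 and try b_21 = False.
The clause (b_22) is unit, so b_22 = True.
The clause (¬b_32) is unit, so b_32 = False.
The clause (b_31) is unit, so b_31 = True.
The clause (¬b_41) is unit, so b_41 = False.
The clause (b_42) is unit, so b_42 = True.
But (¬b_42) is also a unit clause — contradiction.
Either choice for b_21 ends in contradiction.
Either choice for b_12 ends in contradiction.
Undo b_11 and try b_11 = True.
The clause (¬b_21) is unit, so b_21 = False.
The clause (¬b_31) is unit, so b_31 = False.
The clause (¬b_41) is unit, so b_41 = False.
Case b_22 = True:
The clause (¬b_12) is unit, so b_12 = False.
The clause (¬b_32) is unit, so b_32 = False.
The clause (b_33) is unit, so b_33 = True.
The clause (¬b_42) is unit, so b_42 = False.
The clause (b_43) is unit, so b_43 = True.
But (¬b_43) is also a unit clause — contradiction.
Undo b_22 and try b_22 = False.
The clause (b_23) is unit, so b_23 = True.
The clause (¬b_13) is unit, so b_13 = False.
The clause (¬b_33) is unit, so b_33 = False.
The clause (b_32) is unit, so b_32 = True.
The clause (¬b_12) is unit, so b_12 = False.
The clause (¬b_42) is unit, so b_42 = False.
The clause (b_43) is unit, so b_43 = True.
But (¬b_43) is also a unit clause — contradiction.
Either choice for b_22 ends in contradiction.
Either choice for b_11 ends in contradiction.
No assignment satisfies every clause.

Unsatisfiable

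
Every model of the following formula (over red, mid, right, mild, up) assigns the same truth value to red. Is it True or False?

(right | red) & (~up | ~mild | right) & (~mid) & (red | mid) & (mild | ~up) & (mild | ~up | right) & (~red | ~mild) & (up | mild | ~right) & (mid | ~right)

True

Suppose red = 0.
(right) alone gives right = 1.
(~mid) alone gives mid = 0.
That conflicts with the unit clause (mid).
So every satisfying assignment has red = True.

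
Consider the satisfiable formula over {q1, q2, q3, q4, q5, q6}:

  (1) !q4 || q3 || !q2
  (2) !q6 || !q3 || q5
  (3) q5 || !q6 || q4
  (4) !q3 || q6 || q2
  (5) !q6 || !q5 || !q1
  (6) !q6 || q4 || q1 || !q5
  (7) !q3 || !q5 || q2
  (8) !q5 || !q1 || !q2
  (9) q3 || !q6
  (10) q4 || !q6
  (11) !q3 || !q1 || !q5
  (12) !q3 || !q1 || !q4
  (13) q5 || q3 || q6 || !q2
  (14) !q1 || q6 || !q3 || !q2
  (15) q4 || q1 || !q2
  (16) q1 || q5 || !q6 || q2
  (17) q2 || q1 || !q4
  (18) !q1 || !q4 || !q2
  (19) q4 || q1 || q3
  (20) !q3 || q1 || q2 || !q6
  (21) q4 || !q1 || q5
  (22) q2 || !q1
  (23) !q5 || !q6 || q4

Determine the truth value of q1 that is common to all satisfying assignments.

False

Suppose q1 = true.
Unit clause (q2) forces q2 = true.
Unit clause (!q5) forces q5 = false.
Unit clause (!q4) forces q4 = false.
But (q4) is also a unit clause — contradiction.
So every satisfying assignment has q1 = False.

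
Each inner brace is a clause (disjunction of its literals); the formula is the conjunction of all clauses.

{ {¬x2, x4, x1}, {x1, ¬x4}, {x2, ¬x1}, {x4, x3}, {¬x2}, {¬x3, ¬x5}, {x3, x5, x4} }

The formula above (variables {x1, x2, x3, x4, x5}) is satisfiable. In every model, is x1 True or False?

Suppose x1 = True.
The clause (x2) is unit, so x2 = True.
Now (¬x2) is unsatisfied and unit — conflict.
So every satisfying assignment has x1 = False.

False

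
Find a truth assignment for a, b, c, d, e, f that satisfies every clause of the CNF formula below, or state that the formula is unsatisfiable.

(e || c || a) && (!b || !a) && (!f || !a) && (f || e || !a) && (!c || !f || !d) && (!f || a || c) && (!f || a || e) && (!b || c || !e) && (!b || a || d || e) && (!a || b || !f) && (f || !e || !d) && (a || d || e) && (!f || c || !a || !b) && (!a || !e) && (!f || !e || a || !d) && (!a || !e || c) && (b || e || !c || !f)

Case b = false:
Case f = true:
From the singleton clause (!a), a = false.
From the singleton clause (c), c = true.
From the singleton clause (!d), d = false.
From the singleton clause (e), e = true.
All clauses are satisfied.

a ↦ false,  b ↦ false,  c ↦ true,  d ↦ false,  e ↦ true,  f ↦ true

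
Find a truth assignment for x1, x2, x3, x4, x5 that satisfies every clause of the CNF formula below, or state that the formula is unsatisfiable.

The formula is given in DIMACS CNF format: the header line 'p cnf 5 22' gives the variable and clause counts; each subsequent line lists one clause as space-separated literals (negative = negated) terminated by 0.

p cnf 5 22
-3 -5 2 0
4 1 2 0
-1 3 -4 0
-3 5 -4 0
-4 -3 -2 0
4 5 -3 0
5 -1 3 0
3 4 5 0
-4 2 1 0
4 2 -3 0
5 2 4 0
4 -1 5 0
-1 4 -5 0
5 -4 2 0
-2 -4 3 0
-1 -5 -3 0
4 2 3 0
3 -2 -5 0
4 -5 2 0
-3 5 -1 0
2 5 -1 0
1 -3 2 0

x1: False,  x2: True,  x3: True,  x4: False,  x5: True

Branch on x3: set x3 = True.
Branch on x5: set x5 = True.
From the singleton clause (x2), x2 = True.
From the singleton clause (¬x4), x4 = False.
From the singleton clause (¬x1), x1 = False.
All clauses are satisfied.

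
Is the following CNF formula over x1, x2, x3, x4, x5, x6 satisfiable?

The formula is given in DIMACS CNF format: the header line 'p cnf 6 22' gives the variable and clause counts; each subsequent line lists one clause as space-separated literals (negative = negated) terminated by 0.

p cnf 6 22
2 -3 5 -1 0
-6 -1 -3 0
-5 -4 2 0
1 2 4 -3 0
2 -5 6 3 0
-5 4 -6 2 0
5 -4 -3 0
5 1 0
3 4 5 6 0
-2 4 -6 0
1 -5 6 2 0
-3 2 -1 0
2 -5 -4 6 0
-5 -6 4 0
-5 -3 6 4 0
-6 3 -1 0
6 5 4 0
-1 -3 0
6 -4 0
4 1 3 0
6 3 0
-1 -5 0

Try x5 = True.
The clause (¬x1) is unit, so x1 = False.
Try x4 = True.
The clause (x2) is unit, so x2 = True.
The clause (x6) is unit, so x6 = True.
Every clause is now satisfied; x3 is unconstrained.
A satisfying assignment: x1: False; x2: True; x3: False; x4: True; x5: True; x6: True.

Yes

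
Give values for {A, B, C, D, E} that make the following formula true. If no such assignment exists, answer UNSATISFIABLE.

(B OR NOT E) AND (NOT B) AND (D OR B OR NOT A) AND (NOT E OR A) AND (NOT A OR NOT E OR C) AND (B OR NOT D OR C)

A=false,  B=false,  C=false,  D=false,  E=false

The clause (NOT B) is unit, so B = false.
The clause (NOT E) is unit, so E = false.
Suppose D = false.
The clause (NOT A) is unit, so A = false.
All clauses hold; C can take either value.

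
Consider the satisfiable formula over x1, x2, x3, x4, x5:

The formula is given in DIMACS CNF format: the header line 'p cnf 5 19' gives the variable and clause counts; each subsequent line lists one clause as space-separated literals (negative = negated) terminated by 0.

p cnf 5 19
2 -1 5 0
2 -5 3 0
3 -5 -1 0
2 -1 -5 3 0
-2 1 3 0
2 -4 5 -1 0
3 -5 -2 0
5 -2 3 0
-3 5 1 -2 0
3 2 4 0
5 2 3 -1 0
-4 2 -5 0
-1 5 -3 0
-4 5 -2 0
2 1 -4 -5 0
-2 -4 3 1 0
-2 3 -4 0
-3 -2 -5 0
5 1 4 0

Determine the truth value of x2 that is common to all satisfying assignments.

Suppose x2 = True.
Case x1 = True:
Case x3 = True:
(x5) alone gives x5 = True.
But (¬x5) is also a unit clause — contradiction.
Backtrack on x3: now try x3 = False.
(¬x5) alone gives x5 = False.
But (x5) is also a unit clause — contradiction.
Either choice for x3 ends in contradiction.
Backtrack on x1: now try x1 = False.
(x3) alone gives x3 = True.
(x5) alone gives x5 = True.
But (¬x5) is also a unit clause — contradiction.
Either choice for x1 ends in contradiction.
So every satisfying assignment has x2 = False.

False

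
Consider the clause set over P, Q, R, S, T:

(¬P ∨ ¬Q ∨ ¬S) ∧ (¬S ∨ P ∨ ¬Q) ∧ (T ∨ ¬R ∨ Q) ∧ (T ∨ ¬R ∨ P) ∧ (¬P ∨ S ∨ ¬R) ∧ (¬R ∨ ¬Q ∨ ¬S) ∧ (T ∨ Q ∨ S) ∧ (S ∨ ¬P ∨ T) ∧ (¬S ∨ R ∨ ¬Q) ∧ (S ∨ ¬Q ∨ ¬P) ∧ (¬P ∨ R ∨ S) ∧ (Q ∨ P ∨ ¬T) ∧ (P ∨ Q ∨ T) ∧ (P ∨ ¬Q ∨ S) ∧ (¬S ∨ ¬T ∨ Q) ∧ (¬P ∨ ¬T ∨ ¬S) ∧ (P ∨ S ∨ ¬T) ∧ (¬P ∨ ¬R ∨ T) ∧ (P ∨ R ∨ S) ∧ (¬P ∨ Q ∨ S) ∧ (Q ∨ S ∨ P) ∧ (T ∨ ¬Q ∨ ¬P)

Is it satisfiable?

Suppose P = True.
Suppose Q = False.
Unit clause (S) forces S = True.
Unit clause (¬T) forces T = False.
Unit clause (¬R) forces R = False.
This assignment satisfies each clause.
A satisfying assignment: P=True; Q=False; R=False; S=True; T=False.

Yes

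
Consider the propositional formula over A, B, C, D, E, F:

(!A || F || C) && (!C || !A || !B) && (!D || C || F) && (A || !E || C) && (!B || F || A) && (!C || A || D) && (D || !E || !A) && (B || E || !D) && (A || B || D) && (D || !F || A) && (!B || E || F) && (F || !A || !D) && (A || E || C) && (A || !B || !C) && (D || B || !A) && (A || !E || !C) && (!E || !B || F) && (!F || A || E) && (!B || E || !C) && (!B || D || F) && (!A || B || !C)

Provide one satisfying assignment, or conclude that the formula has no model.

A ↦ true, B ↦ false, C ↦ false, D ↦ true, E ↦ true, F ↦ true

Case A = true:
Case F = true:
Case C = false:
Case D = true:
Case B = false:
From the singleton clause (E), E = true.
This assignment satisfies each clause.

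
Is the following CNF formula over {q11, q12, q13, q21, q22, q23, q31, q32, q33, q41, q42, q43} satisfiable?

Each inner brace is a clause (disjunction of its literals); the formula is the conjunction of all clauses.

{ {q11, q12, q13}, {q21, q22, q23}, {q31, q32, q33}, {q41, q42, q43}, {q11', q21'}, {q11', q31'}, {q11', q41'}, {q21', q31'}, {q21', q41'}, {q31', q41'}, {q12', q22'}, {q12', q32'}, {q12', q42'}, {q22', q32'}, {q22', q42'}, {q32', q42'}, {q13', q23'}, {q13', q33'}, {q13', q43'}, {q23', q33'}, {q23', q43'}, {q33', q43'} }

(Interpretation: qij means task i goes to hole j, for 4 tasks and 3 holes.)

No

Branch on q11: set q11 = 0.
Branch on q12: set q12 = 1.
The clause (q22') is unit, so q22 = 0.
The clause (q32') is unit, so q32 = 0.
The clause (q42') is unit, so q42 = 0.
Branch on q21: set q21 = 1.
The clause (q31') is unit, so q31 = 0.
The clause (q33) is unit, so q33 = 1.
The clause (q41') is unit, so q41 = 0.
The clause (q43) is unit, so q43 = 1.
That conflicts with the unit clause (q43').
That branch fails; take q21 = 0 instead.
The clause (q23) is unit, so q23 = 1.
The clause (q13') is unit, so q13 = 0.
The clause (q33') is unit, so q33 = 0.
The clause (q31) is unit, so q31 = 1.
The clause (q41') is unit, so q41 = 0.
The clause (q43) is unit, so q43 = 1.
That conflicts with the unit clause (q43').
Both values of q21 lead to a conflict.
That branch fails; take q12 = 0 instead.
The clause (q13) is unit, so q13 = 1.
The clause (q23') is unit, so q23 = 0.
The clause (q33') is unit, so q33 = 0.
The clause (q43') is unit, so q43 = 0.
Branch on q21: set q21 = 1.
The clause (q31') is unit, so q31 = 0.
The clause (q32) is unit, so q32 = 1.
The clause (q41') is unit, so q41 = 0.
The clause (q42) is unit, so q42 = 1.
That conflicts with the unit clause (q42').
That branch fails; take q21 = 0 instead.
The clause (q22) is unit, so q22 = 1.
The clause (q32') is unit, so q32 = 0.
The clause (q31) is unit, so q31 = 1.
The clause (q41') is unit, so q41 = 0.
The clause (q42) is unit, so q42 = 1.
That conflicts with the unit clause (q42').
Both values of q21 lead to a conflict.
Both values of q12 lead to a conflict.
That branch fails; take q11 = 1 instead.
The clause (q21') is unit, so q21 = 0.
The clause (q31') is unit, so q31 = 0.
The clause (q41') is unit, so q41 = 0.
Branch on q22: set q22 = 1.
The clause (q12') is unit, so q12 = 0.
The clause (q32') is unit, so q32 = 0.
The clause (q33) is unit, so q33 = 1.
The clause (q42') is unit, so q42 = 0.
The clause (q43) is unit, so q43 = 1.
That conflicts with the unit clause (q43').
That branch fails; take q22 = 0 instead.
The clause (q23) is unit, so q23 = 1.
The clause (q13') is unit, so q13 = 0.
The clause (q33') is unit, so q33 = 0.
The clause (q32) is unit, so q32 = 1.
The clause (q12') is unit, so q12 = 0.
The clause (q42') is unit, so q42 = 0.
The clause (q43) is unit, so q43 = 1.
That conflicts with the unit clause (q43').
Both values of q22 lead to a conflict.
Both values of q11 lead to a conflict.
No assignment satisfies every clause.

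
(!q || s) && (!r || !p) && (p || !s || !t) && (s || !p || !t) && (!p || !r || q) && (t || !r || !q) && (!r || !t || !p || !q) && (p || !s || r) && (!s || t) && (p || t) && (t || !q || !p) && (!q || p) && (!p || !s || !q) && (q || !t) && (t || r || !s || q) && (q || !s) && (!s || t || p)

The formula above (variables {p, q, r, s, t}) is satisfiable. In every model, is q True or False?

Suppose q = true.
(s) alone gives s = true.
(t) alone gives t = true.
(p) alone gives p = true.
But (!p) is also a unit clause — contradiction.
So every satisfying assignment has q = False.

False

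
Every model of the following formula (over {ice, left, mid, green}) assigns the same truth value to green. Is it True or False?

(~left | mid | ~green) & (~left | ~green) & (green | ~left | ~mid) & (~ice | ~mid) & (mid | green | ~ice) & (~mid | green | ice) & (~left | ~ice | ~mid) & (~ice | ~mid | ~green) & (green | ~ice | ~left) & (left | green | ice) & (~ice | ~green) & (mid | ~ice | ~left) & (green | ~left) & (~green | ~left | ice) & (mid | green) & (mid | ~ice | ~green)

Suppose green = 0.
Unit clause (~left) forces left = 0.
Unit clause (ice) forces ice = 1.
Unit clause (~mid) forces mid = 0.
That conflicts with the unit clause (mid).
So every satisfying assignment has green = True.

True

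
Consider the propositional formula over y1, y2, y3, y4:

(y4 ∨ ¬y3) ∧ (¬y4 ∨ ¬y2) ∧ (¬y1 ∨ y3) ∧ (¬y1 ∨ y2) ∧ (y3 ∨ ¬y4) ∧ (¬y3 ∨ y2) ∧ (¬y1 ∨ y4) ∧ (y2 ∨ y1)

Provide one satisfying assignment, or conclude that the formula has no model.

y1=False,  y2=True,  y3=False,  y4=False

Case y4 = False:
The clause (¬y3) is unit, so y3 = False.
The clause (¬y1) is unit, so y1 = False.
The clause (y2) is unit, so y2 = True.
This assignment satisfies each clause.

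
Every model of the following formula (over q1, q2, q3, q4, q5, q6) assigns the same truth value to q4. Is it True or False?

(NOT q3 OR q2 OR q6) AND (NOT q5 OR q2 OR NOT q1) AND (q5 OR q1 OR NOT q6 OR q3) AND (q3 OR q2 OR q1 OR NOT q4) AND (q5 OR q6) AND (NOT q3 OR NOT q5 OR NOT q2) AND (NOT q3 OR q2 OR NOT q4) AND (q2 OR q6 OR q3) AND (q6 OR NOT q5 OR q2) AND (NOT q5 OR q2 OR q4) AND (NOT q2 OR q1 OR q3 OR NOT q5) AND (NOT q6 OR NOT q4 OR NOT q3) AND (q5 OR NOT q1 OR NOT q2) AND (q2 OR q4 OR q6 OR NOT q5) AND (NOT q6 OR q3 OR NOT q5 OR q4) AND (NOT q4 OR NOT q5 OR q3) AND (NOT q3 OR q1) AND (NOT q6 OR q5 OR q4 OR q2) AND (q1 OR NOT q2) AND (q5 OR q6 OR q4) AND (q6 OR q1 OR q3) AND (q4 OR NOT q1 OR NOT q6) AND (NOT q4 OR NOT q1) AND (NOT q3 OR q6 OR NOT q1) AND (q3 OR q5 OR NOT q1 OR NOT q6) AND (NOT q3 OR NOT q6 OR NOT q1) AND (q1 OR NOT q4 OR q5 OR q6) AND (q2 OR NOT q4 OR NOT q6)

Suppose q4 = true.
Unit clause (NOT q1) forces q1 = false.
Unit clause (NOT q3) forces q3 = false.
Unit clause (q2) forces q2 = true.
That conflicts with the unit clause (NOT q2).
So every satisfying assignment has q4 = False.

False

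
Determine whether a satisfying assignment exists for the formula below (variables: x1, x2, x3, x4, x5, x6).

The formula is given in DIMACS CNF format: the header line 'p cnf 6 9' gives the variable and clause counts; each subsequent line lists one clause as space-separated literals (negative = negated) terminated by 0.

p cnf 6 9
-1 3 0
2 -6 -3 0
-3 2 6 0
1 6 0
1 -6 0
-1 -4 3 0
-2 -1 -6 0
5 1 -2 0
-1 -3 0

Suppose x1 = False.
From the singleton clause (x6), x6 = True.
That conflicts with the unit clause (¬x6).
Backtrack on x1: now try x1 = True.
From the singleton clause (x3), x3 = True.
That conflicts with the unit clause (¬x3).
Both values of x1 lead to a conflict.
No assignment satisfies every clause.

Unsatisfiable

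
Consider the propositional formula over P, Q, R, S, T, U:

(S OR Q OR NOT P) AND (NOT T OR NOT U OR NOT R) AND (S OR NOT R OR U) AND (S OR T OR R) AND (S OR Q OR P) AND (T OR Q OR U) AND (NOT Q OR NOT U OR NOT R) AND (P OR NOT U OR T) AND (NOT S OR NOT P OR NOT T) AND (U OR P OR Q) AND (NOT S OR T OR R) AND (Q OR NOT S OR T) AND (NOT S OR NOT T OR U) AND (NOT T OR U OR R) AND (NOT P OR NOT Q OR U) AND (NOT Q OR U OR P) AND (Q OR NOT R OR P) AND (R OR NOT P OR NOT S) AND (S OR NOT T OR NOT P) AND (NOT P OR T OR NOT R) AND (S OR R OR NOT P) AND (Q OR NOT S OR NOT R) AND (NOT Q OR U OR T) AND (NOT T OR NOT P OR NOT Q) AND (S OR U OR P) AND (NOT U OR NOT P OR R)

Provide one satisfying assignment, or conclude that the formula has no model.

P ↦ false; Q ↦ true; R ↦ false; S ↦ false; T ↦ true; U ↦ true

Suppose S = false.
Suppose Q = true.
Suppose R = false.
From the singleton clause (T), T = true.
From the singleton clause (U), U = true.
From the singleton clause (NOT P), P = false.
This assignment satisfies each clause.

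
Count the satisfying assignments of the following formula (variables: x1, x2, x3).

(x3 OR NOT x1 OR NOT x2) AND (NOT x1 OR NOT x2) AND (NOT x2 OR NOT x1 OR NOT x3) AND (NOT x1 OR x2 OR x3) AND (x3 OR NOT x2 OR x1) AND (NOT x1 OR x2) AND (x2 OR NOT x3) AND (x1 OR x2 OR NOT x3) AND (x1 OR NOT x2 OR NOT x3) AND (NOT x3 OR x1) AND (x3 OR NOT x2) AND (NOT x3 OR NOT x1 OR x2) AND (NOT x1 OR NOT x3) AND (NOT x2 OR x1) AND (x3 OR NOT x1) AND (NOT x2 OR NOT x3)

1

There are 2^3 = 8 truth assignments over (x1, x2, x3).
Split on x3. With x3 = true, the clauses containing x3 are satisfied and NOT x3 drops from the rest; 0 of the 2^2 = 4 assignments to the other variables satisfy what remains.
With x3 = false, by the same count on the reduced clause set, 1 assignment works.
Total: 0 + 1 = 1.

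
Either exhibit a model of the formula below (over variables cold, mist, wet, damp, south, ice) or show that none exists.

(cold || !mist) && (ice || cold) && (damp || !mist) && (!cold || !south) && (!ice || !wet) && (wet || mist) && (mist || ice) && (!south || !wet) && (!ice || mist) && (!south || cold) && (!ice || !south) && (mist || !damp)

cold=true,  mist=true,  wet=false,  damp=true,  south=false,  ice=true

Try cold = true.
From the singleton clause (!south), south = false.
Try damp = true.
From the singleton clause (mist), mist = true.
Try ice = true.
From the singleton clause (!wet), wet = false.
Every clause now holds.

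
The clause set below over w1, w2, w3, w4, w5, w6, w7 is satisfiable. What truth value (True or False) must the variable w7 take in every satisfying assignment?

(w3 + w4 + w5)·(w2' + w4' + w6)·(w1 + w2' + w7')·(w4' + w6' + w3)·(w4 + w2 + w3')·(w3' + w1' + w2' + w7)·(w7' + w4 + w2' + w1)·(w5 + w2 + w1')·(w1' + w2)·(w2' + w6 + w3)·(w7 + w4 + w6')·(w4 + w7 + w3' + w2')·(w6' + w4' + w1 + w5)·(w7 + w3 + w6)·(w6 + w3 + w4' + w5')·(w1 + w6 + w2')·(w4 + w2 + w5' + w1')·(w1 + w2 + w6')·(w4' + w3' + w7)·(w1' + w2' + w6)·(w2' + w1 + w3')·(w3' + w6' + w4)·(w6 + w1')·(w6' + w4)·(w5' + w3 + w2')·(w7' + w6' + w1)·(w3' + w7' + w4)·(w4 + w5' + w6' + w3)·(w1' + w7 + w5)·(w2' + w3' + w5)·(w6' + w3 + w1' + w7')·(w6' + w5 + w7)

Suppose w7 = 0.
Suppose w1 = 0.
Suppose w4 = 1.
The clause (w3') is unit, so w3 = 0.
The clause (w6') is unit, so w6 = 0.
But (w6) is also a unit clause — contradiction.
Backtrack on w4: now try w4 = 0.
The clause (w6') is unit, so w6 = 0.
The clause (w3) is unit, so w3 = 1.
The clause (w2) is unit, so w2 = 1.
But (w2') is also a unit clause — contradiction.
Both values of w4 lead to a conflict.
Backtrack on w1: now try w1 = 1.
The clause (w2) is unit, so w2 = 1.
The clause (w3') is unit, so w3 = 0.
The clause (w6) is unit, so w6 = 1.
The clause (w4') is unit, so w4 = 0.
But (w4) is also a unit clause — contradiction.
Both values of w1 lead to a conflict.
So every satisfying assignment has w7 = True.

True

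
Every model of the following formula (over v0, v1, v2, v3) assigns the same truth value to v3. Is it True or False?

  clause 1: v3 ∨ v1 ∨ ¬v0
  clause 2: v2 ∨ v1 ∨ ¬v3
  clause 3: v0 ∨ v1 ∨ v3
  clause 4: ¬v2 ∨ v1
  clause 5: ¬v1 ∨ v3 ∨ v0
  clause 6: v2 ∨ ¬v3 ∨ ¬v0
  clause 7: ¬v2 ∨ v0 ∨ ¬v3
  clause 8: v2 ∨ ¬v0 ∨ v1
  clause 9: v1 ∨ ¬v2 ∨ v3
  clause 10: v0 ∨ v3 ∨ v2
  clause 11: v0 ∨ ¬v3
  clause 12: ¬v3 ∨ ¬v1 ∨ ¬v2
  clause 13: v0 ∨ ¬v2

False

Suppose v3 = True.
Unit clause (v0) forces v0 = True.
Unit clause (v2) forces v2 = True.
Unit clause (v1) forces v1 = True.
That conflicts with the unit clause (¬v1).
So every satisfying assignment has v3 = False.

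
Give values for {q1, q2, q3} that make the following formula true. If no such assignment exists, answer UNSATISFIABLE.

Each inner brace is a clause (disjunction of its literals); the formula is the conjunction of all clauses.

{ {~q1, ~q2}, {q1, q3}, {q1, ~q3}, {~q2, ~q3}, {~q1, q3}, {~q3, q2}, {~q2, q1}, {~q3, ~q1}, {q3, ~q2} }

UNSATISFIABLE

Case q1 = 0:
Unit clause (q3) forces q3 = 1.
Now (~q3) is unsatisfied and unit — conflict.
So q1 must be the other value — set q1 = 1.
Unit clause (~q2) forces q2 = 0.
Unit clause (q3) forces q3 = 1.
Now (~q3) is unsatisfied and unit — conflict.
Both values of q1 lead to a conflict.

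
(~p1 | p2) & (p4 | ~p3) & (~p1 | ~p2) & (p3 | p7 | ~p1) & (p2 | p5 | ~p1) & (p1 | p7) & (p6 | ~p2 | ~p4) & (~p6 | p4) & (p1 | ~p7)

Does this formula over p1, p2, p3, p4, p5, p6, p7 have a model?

Try p1 = 0.
From the singleton clause (p7), p7 = 1.
Now (~p7) is unsatisfied and unit — conflict.
Backtrack on p1: now try p1 = 1.
From the singleton clause (p2), p2 = 1.
Now (~p2) is unsatisfied and unit — conflict.
Either choice for p1 ends in contradiction.
No assignment satisfies every clause.

No, unsatisfiable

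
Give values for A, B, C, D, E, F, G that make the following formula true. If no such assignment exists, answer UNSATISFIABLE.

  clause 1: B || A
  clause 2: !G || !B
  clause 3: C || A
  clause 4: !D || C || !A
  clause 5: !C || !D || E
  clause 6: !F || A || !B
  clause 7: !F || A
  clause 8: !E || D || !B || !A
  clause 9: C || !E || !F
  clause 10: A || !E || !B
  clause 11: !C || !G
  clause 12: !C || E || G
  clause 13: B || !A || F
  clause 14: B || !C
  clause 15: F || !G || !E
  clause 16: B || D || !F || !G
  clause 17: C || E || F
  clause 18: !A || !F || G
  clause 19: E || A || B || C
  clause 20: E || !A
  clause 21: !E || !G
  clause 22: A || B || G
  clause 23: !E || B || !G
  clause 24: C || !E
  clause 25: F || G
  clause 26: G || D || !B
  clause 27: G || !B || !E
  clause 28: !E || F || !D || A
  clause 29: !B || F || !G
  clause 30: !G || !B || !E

UNSATISFIABLE

Try B = true.
Unit clause (!G) forces G = false.
Unit clause (F) forces F = true.
Unit clause (A) forces A = true.
That conflicts with the unit clause (!A).
Undo B and try B = false.
Unit clause (A) forces A = true.
Unit clause (F) forces F = true.
Unit clause (!C) forces C = false.
Unit clause (!D) forces D = false.
Unit clause (!E) forces E = false.
That conflicts with the unit clause (E).
Either choice for B ends in contradiction.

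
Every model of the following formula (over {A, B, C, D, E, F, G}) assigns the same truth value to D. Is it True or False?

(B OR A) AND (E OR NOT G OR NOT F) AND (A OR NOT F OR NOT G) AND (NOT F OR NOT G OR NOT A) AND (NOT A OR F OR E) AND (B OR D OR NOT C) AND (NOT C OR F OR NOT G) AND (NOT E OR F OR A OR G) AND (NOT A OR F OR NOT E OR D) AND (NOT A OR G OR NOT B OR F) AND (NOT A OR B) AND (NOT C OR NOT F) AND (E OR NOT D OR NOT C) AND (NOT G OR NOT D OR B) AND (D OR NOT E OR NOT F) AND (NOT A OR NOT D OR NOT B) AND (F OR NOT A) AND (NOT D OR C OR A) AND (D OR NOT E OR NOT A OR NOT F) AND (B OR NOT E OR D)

Suppose D = true.
Case B = true:
The clause (NOT A) is unit, so A = false.
The clause (C) is unit, so C = true.
The clause (NOT F) is unit, so F = false.
The clause (NOT G) is unit, so G = false.
The clause (NOT E) is unit, so E = false.
Now (E) is unsatisfied and unit — conflict.
So B must be the other value — set B = false.
The clause (A) is unit, so A = true.
Now (NOT A) is unsatisfied and unit — conflict.
Both values of B lead to a conflict.
So every satisfying assignment has D = False.

False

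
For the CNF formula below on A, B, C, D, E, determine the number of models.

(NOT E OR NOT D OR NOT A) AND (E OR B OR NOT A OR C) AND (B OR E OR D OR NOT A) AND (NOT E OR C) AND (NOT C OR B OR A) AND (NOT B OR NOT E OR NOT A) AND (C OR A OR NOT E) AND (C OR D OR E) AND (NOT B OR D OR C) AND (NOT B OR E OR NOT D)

7

There are 2^5 = 32 truth assignments over (A, B, C, D, E).
Split on A. With A = true, the clauses containing A are satisfied and NOT A drops from the rest; 3 of the 2^4 = 16 assignments to the other variables satisfy what remains.
With A = false, by the same count on the reduced clause set, 4 assignments work.
(One model: A=F, B=F, C=F, D=T, E=F.)
Total: 3 + 4 = 7.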